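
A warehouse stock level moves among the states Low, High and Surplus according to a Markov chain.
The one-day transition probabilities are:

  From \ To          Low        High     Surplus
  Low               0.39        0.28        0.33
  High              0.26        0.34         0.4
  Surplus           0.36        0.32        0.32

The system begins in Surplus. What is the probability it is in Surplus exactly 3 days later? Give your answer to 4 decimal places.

Propagate the distribution vector 3 days from Surplus.
After 0 days: (0.0000, 0.0000, 1.0000)
After 1 day: (0.3600, 0.3200, 0.3200)
After 2 days: (0.3388, 0.3120, 0.3492)
After 3 days: (0.3390, 0.3127, 0.3483)
P(in Surplus after 3 days) = 0.3483

0.3483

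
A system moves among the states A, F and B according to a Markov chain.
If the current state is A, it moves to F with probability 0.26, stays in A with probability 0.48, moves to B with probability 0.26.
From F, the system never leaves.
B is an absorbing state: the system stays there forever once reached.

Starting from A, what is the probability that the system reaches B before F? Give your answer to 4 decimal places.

0.5000

Let h(s) be the probability of absorption at B starting from transient state s. Then h(B) = 1 and h(F) = 0. By first-step analysis:
h(A) = 0.48·h(A) + 0.26·0 + 0.26·1
Solving: h(A) = 0.5000.
Starting from A, the probability is 0.5000.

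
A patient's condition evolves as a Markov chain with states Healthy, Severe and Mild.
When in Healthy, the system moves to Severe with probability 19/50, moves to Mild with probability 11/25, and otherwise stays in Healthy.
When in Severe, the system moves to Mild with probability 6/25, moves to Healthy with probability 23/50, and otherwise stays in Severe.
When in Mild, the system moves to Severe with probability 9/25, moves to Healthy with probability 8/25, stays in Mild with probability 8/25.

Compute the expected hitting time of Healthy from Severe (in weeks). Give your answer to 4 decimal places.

2.3614

Let t(s) be the expected number of weeks to first reach Healthy from state s, with t(Healthy) = 0. Conditioning on the first week:
t(Severe) = 1 + 0.3·t(Severe) + 0.24·t(Mild)
t(Mild) = 1 + 0.36·t(Severe) + 0.32·t(Mild)
Solving: t(Severe) = 2.3614, t(Mild) = 2.7207.
Expected weeks from Severe to Healthy: 2.3614.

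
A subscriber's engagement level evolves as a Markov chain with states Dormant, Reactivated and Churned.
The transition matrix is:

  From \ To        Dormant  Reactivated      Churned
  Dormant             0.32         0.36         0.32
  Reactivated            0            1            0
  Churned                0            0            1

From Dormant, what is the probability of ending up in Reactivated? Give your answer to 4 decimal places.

Let h(s) be the probability of absorption at Reactivated starting from transient state s. Then h(Reactivated) = 1 and h(Churned) = 0. By first-step analysis:
h(Dormant) = 0.32·h(Dormant) + 0.36·1 + 0.32·0
Solving: h(Dormant) = 0.5294.
Starting from Dormant, the probability is 0.5294.

0.5294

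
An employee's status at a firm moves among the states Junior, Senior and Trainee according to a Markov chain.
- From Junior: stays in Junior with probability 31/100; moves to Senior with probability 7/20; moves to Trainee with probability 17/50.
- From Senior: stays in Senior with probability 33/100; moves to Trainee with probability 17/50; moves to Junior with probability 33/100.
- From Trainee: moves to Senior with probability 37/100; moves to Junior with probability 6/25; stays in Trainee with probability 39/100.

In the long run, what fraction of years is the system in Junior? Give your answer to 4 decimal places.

0.2920

Let the stationary distribution be π with π = πP and π_1 + π_2 + π_3 = 1.
π_1 = 0.31·π_1 + 0.33·π_2 + 0.24·π_3
π_2 = 0.35·π_1 + 0.33·π_2 + 0.37·π_3
Solving with the normalization constraint gives π = (0.2920, 0.3502, 0.3579).
So the stationary probability of Junior is 0.2920.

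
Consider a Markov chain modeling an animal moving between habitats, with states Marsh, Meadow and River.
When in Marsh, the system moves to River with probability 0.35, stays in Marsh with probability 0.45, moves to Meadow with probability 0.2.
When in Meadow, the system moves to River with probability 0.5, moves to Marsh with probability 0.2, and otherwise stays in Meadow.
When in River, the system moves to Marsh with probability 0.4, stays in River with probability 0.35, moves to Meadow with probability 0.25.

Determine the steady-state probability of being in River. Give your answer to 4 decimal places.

Let the stationary distribution be π with π = πP and π_1 + π_2 + π_3 = 1.
π_1 = 0.45·π_1 + 0.2·π_2 + 0.4·π_3
π_2 = 0.2·π_1 + 0.3·π_2 + 0.25·π_3
Solving with the normalization constraint gives π = (0.3697, 0.2437, 0.3866).
So the stationary probability of River is 0.3866.

0.3866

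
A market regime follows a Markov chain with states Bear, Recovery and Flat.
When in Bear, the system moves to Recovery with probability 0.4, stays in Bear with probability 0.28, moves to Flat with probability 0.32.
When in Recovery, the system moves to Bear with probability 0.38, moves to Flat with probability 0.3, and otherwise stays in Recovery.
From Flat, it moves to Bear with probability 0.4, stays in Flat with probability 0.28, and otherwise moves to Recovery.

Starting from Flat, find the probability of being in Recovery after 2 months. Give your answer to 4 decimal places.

Sum over the intermediate state after 1 month:
P = P(Flat→Bear)·P(Bear→Recovery) + P(Flat→Recovery)·P(Recovery→Recovery) + P(Flat→Flat)·P(Flat→Recovery)
  = 0.4×0.4 + 0.32×0.32 + 0.28×0.32
  = 0.1600 + 0.1024 + 0.0896 = 0.3520

0.3520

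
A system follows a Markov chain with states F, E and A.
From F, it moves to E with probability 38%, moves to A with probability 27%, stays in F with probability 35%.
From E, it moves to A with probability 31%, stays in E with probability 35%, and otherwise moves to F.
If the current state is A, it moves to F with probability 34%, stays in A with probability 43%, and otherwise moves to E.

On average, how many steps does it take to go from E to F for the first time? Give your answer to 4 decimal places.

2.9412

Let t(s) be the expected number of steps to first reach F from state s, with t(F) = 0. Conditioning on the first step:
t(E) = 1 + 0.35·t(E) + 0.31·t(A)
t(A) = 1 + 0.23·t(E) + 0.43·t(A)
Solving: t(E) = 2.9412, t(A) = 2.9412.
Expected steps from E to F: 2.9412.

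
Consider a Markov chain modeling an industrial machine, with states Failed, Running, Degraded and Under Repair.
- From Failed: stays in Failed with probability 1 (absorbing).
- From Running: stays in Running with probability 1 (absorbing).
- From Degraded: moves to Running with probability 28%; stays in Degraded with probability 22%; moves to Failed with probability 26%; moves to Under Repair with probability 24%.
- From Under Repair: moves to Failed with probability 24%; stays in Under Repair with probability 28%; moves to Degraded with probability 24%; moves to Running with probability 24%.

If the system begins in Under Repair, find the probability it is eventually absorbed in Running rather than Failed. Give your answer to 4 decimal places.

Let h(s) be the probability of absorption at Running starting from transient state s. Then h(Running) = 1 and h(Failed) = 0. By first-step analysis:
h(Degraded) = 0.26·0 + 0.28·1 + 0.22·h(Degraded) + 0.24·h(Under Repair)
h(Under Repair) = 0.24·0 + 0.24·1 + 0.24·h(Degraded) + 0.28·h(Under Repair)
Solving: h(Degraded) = 0.5143, h(Under Repair) = 0.5048.
Starting from Under Repair, the probability is 0.5048.

0.5048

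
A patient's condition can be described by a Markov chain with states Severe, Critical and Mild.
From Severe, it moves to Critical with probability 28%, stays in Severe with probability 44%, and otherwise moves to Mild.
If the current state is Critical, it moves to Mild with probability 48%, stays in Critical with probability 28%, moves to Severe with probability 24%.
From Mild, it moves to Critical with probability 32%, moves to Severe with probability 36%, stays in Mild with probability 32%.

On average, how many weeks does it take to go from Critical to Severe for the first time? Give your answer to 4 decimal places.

Let t(s) be the expected number of weeks to first reach Severe from state s, with t(Severe) = 0. Conditioning on the first week:
t(Critical) = 1 + 0.28·t(Critical) + 0.48·t(Mild)
t(Mild) = 1 + 0.32·t(Critical) + 0.32·t(Mild)
Solving: t(Critical) = 3.4524, t(Mild) = 3.0952.
Expected weeks from Critical to Severe: 3.4524.

3.4524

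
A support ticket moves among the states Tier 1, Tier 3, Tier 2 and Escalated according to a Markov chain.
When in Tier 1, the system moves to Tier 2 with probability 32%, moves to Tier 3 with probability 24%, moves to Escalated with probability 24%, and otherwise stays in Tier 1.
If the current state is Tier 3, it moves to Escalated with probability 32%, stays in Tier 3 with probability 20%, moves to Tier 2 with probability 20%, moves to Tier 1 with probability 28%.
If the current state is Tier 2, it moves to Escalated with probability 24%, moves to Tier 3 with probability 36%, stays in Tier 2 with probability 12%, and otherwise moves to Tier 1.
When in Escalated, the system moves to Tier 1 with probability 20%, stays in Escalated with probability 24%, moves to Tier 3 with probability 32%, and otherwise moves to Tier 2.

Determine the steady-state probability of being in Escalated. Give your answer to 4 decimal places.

Let the stationary distribution be π with π = πP and π_1 + π_2 + π_3 + π_4 = 1.
π_1 = 0.2·π_1 + 0.28·π_2 + 0.28·π_3 + 0.2·π_4
π_2 = 0.24·π_1 + 0.2·π_2 + 0.36·π_3 + 0.32·π_4
π_3 = 0.32·π_1 + 0.2·π_2 + 0.12·π_3 + 0.24·π_4
Solving with the normalization constraint gives π = (0.2398, 0.2765, 0.2215, 0.2621).
So the stationary probability of Escalated is 0.2621.

0.2621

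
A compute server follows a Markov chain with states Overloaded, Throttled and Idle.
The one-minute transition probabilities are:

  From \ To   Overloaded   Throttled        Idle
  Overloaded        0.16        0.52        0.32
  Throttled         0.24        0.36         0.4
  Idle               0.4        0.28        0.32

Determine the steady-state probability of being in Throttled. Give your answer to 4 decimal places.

Let the stationary distribution be π with π = πP and π_1 + π_2 + π_3 = 1.
π_1 = 0.16·π_1 + 0.24·π_2 + 0.4·π_3
π_2 = 0.52·π_1 + 0.36·π_2 + 0.28·π_3
Solving with the normalization constraint gives π = (0.2741, 0.3758, 0.3501).
So the stationary probability of Throttled is 0.3758.

0.3758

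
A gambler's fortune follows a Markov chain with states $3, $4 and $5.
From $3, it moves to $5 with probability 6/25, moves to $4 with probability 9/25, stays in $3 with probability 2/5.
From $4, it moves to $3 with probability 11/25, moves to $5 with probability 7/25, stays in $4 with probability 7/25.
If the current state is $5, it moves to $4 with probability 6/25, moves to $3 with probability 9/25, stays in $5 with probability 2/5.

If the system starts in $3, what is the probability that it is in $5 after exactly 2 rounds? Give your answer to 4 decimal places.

Sum over the intermediate state after 1 round:
P = P($3→$3)·P($3→$5) + P($3→$4)·P($4→$5) + P($3→$5)·P($5→$5)
  = 0.4×0.24 + 0.36×0.28 + 0.24×0.4
  = 0.0960 + 0.1008 + 0.0960 = 0.2928

0.2928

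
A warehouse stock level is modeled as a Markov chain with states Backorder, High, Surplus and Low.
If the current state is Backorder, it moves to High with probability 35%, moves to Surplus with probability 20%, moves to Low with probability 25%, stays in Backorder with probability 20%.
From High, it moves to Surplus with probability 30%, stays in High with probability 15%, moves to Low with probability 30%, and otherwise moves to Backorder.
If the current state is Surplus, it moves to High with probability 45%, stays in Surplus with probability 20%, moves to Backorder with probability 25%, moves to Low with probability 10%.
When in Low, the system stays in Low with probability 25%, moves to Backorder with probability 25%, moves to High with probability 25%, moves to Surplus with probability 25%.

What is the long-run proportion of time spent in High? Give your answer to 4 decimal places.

0.2927

Let the stationary distribution be π with π = πP and π_1 + π_2 + π_3 + π_4 = 1.
π_1 = 0.2·π_1 + 0.25·π_2 + 0.25·π_3 + 0.25·π_4
π_2 = 0.35·π_1 + 0.15·π_2 + 0.45·π_3 + 0.25·π_4
π_3 = 0.2·π_1 + 0.3·π_2 + 0.2·π_3 + 0.25·π_4
Solving with the normalization constraint gives π = (0.2381, 0.2927, 0.2407, 0.2285).
So the stationary probability of High is 0.2927.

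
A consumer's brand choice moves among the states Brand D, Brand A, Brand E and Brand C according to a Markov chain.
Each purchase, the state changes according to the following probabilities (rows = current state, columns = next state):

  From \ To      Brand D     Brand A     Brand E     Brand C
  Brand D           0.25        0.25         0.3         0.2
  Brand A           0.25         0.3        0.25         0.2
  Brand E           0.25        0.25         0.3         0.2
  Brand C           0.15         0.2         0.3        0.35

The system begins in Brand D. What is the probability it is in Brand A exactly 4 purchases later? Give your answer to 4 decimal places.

Propagate the distribution vector 4 purchases from Brand D.
After 0 purchases: (1.0000, 0.0000, 0.0000, 0.0000)
After 1 purchase: (0.2500, 0.2500, 0.3000, 0.2000)
After 2 purchases: (0.2300, 0.2525, 0.2875, 0.2300)
After 3 purchases: (0.2270, 0.2511, 0.2874, 0.2345)
After 4 purchases: (0.2266, 0.2508, 0.2874, 0.2352)
P(in Brand A after 4 purchases) = 0.2508

0.2508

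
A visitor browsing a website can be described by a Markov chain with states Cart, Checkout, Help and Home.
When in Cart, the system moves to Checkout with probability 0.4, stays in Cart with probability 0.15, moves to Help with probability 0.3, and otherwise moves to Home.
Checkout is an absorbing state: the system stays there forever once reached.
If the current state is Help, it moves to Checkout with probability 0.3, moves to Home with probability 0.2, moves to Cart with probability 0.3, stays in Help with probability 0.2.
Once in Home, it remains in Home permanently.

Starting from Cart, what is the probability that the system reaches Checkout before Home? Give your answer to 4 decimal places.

Let h(s) be the probability of absorption at Checkout starting from transient state s. Then h(Checkout) = 1 and h(Home) = 0. By first-step analysis:
h(Cart) = 0.15·h(Cart) + 0.4·1 + 0.3·h(Help) + 0.15·0
h(Help) = 0.3·h(Cart) + 0.3·1 + 0.2·h(Help) + 0.2·0
Solving: h(Cart) = 0.6949, h(Help) = 0.6356.
Starting from Cart, the probability is 0.6949.

0.6949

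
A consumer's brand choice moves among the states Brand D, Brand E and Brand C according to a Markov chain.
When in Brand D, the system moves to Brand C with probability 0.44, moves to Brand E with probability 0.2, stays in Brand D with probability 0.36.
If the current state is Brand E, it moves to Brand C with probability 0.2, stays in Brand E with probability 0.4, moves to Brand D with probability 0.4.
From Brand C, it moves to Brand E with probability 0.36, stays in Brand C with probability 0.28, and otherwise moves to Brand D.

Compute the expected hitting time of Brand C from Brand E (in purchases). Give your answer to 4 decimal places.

3.4211

Let t(s) be the expected number of purchases to first reach Brand C from state s, with t(Brand C) = 0. Conditioning on the first purchase:
t(Brand D) = 1 + 0.36·t(Brand D) + 0.2·t(Brand E)
t(Brand E) = 1 + 0.4·t(Brand D) + 0.4·t(Brand E)
Solving: t(Brand D) = 2.6316, t(Brand E) = 3.4211.
Expected purchases from Brand E to Brand C: 3.4211.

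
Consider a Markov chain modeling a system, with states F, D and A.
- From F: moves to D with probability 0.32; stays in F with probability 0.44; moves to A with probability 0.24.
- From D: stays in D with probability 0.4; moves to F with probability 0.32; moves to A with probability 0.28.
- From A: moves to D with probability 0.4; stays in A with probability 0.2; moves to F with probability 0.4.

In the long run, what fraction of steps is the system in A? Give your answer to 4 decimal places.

0.2450

Let the stationary distribution be π with π = πP and π_1 + π_2 + π_3 = 1.
π_1 = 0.44·π_1 + 0.32·π_2 + 0.4·π_3
π_2 = 0.32·π_1 + 0.4·π_2 + 0.4·π_3
Solving with the normalization constraint gives π = (0.3859, 0.3691, 0.2450).
So the stationary probability of A is 0.2450.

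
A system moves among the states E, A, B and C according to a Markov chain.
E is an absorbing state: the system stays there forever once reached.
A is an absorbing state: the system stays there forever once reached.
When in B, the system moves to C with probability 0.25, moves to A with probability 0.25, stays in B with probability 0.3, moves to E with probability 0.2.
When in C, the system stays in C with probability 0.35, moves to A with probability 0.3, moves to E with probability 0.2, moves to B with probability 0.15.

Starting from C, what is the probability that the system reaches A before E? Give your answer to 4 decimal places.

0.5928

Let h(s) be the probability of absorption at A starting from transient state s. Then h(A) = 1 and h(E) = 0. By first-step analysis:
h(B) = 0.2·0 + 0.25·1 + 0.3·h(B) + 0.25·h(C)
h(C) = 0.2·0 + 0.3·1 + 0.15·h(B) + 0.35·h(C)
Solving: h(B) = 0.5689, h(C) = 0.5928.
Starting from C, the probability is 0.5928.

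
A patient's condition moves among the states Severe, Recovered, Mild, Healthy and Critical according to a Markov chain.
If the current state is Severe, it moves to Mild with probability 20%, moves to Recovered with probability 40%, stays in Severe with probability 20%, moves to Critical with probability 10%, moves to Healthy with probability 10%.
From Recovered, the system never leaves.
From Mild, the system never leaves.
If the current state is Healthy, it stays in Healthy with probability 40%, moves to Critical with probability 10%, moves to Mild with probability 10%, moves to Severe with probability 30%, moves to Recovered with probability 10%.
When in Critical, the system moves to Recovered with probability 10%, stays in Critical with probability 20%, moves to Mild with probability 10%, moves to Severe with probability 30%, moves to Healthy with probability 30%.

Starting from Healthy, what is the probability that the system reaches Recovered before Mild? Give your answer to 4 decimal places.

Let h(s) be the probability of absorption at Recovered starting from transient state s. Then h(Recovered) = 1 and h(Mild) = 0. By first-step analysis:
h(Severe) = 0.2·h(Severe) + 0.4·1 + 0.2·0 + 0.1·h(Healthy) + 0.1·h(Critical)
h(Healthy) = 0.3·h(Severe) + 0.1·1 + 0.1·0 + 0.4·h(Healthy) + 0.1·h(Critical)
h(Critical) = 0.3·h(Severe) + 0.1·1 + 0.1·0 + 0.3·h(Healthy) + 0.2·h(Critical)
Solving: h(Severe) = 0.6471, h(Healthy) = 0.5882, h(Critical) = 0.5882.
Starting from Healthy, the probability is 0.5882.

0.5882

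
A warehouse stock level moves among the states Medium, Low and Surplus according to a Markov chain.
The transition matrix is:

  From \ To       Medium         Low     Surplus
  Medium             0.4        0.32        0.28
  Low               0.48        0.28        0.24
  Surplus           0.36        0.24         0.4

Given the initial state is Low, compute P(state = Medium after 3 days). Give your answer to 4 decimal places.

Propagate the distribution vector 3 days from Low.
After 0 days: (0.0000, 1.0000, 0.0000)
After 1 day: (0.4800, 0.2800, 0.2400)
After 2 days: (0.4128, 0.2896, 0.2976)
After 3 days: (0.4113, 0.2846, 0.3041)
P(in Medium after 3 days) = 0.4113

0.4113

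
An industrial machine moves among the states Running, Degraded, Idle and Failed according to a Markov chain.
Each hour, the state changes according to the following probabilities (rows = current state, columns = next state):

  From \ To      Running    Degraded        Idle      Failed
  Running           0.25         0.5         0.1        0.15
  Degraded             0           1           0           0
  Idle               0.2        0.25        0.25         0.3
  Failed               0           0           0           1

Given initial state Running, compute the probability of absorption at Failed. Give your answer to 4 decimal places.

Let h(s) be the probability of absorption at Failed starting from transient state s. Then h(Failed) = 1 and h(Degraded) = 0. By first-step analysis:
h(Running) = 0.25·h(Running) + 0.5·0 + 0.1·h(Idle) + 0.15·1
h(Idle) = 0.2·h(Running) + 0.25·0 + 0.25·h(Idle) + 0.3·1
Solving: h(Running) = 0.2627, h(Idle) = 0.4700.
Starting from Running, the probability is 0.2627.

0.2627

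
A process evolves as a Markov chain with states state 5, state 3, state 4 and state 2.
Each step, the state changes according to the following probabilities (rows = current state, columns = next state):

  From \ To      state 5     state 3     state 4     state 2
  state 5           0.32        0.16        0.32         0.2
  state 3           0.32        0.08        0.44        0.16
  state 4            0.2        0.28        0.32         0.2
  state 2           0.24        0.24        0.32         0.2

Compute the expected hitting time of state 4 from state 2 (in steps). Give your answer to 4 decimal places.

Let t(s) be the expected number of steps to first reach state 4 from state s, with t(state 4) = 0. Conditioning on the first step:
t(state 5) = 1 + 0.32·t(state 5) + 0.16·t(state 3) + 0.2·t(state 2)
t(state 3) = 1 + 0.32·t(state 5) + 0.08·t(state 3) + 0.16·t(state 2)
t(state 2) = 1 + 0.24·t(state 5) + 0.24·t(state 3) + 0.2·t(state 2)
Solving: t(state 5) = 2.9455, t(state 3) = 2.6192, t(state 2) = 2.9194.
Expected steps from state 2 to state 4: 2.9194.

2.9194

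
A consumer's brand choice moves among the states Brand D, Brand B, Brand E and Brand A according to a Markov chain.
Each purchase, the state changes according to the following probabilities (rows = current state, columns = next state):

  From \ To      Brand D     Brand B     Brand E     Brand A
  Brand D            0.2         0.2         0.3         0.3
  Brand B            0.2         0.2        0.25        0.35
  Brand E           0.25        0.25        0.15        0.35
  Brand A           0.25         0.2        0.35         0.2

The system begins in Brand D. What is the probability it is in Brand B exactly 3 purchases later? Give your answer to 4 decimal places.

0.2130

Propagate the distribution vector 3 purchases from Brand D.
After 0 purchases: (1.0000, 0.0000, 0.0000, 0.0000)
After 1 purchase: (0.2000, 0.2000, 0.3000, 0.3000)
After 2 purchases: (0.2300, 0.2150, 0.2600, 0.2950)
After 3 purchases: (0.2278, 0.2130, 0.2650, 0.2943)
P(in Brand B after 3 purchases) = 0.2130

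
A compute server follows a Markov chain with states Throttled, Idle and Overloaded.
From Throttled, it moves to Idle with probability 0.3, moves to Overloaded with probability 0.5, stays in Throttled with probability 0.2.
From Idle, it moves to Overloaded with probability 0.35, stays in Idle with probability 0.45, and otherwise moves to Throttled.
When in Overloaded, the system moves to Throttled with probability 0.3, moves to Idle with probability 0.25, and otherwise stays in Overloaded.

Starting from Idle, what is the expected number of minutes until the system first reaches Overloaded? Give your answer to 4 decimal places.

Let t(s) be the expected number of minutes to first reach Overloaded from state s, with t(Overloaded) = 0. Conditioning on the first minute:
t(Throttled) = 1 + 0.2·t(Throttled) + 0.3·t(Idle)
t(Idle) = 1 + 0.2·t(Throttled) + 0.45·t(Idle)
Solving: t(Throttled) = 2.2368, t(Idle) = 2.6316.
Expected minutes from Idle to Overloaded: 2.6316.

2.6316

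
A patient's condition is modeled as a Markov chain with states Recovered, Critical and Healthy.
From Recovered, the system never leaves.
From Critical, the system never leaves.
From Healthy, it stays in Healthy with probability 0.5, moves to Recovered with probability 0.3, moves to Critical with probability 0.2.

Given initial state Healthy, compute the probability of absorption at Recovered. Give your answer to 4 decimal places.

0.6000

Let h(s) be the probability of absorption at Recovered starting from transient state s. Then h(Recovered) = 1 and h(Critical) = 0. By first-step analysis:
h(Healthy) = 0.3·1 + 0.2·0 + 0.5·h(Healthy)
Solving: h(Healthy) = 0.6000.
Starting from Healthy, the probability is 0.6000.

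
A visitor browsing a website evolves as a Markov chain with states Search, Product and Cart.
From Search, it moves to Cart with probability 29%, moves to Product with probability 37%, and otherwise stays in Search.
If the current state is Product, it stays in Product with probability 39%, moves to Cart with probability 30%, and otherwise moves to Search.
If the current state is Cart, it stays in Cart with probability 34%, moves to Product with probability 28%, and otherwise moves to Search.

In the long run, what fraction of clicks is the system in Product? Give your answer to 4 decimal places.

0.3492

Let the stationary distribution be π with π = πP and π_1 + π_2 + π_3 = 1.
π_1 = 0.34·π_1 + 0.31·π_2 + 0.38·π_3
π_2 = 0.37·π_1 + 0.39·π_2 + 0.28·π_3
Solving with the normalization constraint gives π = (0.3419, 0.3492, 0.3089).
So the stationary probability of Product is 0.3492.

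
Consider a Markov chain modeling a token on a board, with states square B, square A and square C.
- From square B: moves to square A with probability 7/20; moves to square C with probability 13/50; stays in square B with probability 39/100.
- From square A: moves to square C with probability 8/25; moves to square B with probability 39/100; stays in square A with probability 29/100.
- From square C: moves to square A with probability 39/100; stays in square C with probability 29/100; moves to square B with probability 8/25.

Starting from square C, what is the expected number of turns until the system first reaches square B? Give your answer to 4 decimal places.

2.9001

Let t(s) be the expected number of turns to first reach square B from state s, with t(square B) = 0. Conditioning on the first turn:
t(square A) = 1 + 0.29·t(square A) + 0.32·t(square C)
t(square C) = 1 + 0.39·t(square A) + 0.29·t(square C)
Solving: t(square A) = 2.7155, t(square C) = 2.9001.
Expected turns from square C to square B: 2.9001.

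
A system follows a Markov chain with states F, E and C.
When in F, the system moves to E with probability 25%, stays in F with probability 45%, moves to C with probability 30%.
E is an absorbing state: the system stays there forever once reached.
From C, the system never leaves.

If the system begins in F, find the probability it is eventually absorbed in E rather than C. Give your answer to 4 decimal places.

Let h(s) be the probability of absorption at E starting from transient state s. Then h(E) = 1 and h(C) = 0. By first-step analysis:
h(F) = 0.45·h(F) + 0.25·1 + 0.3·0
Solving: h(F) = 0.4545.
Starting from F, the probability is 0.4545.

0.4545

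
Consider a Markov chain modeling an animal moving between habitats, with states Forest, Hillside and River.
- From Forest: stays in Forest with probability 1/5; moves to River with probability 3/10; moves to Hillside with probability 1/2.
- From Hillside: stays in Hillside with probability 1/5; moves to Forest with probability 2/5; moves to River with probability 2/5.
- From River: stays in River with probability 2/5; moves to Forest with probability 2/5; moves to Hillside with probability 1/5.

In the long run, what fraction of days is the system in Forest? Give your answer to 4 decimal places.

Let the stationary distribution be π with π = πP and π_1 + π_2 + π_3 = 1.
π_1 = 0.2·π_1 + 0.4·π_2 + 0.4·π_3
π_2 = 0.5·π_1 + 0.2·π_2 + 0.2·π_3
Solving with the normalization constraint gives π = (0.3333, 0.3000, 0.3667).
So the stationary probability of Forest is 0.3333.

0.3333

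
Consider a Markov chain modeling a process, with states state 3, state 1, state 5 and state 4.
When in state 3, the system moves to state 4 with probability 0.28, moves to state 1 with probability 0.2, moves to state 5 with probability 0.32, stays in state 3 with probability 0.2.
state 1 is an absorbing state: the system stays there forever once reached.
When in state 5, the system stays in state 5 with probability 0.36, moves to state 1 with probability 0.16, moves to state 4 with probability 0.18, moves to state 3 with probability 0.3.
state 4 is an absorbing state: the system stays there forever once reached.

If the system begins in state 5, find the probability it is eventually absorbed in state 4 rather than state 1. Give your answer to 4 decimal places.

0.5481

Let h(s) be the probability of absorption at state 4 starting from transient state s. Then h(state 4) = 1 and h(state 1) = 0. By first-step analysis:
h(state 3) = 0.2·h(state 3) + 0.2·0 + 0.32·h(state 5) + 0.28·1
h(state 5) = 0.3·h(state 3) + 0.16·0 + 0.36·h(state 5) + 0.18·1
Solving: h(state 3) = 0.5692, h(state 5) = 0.5481.
Starting from state 5, the probability is 0.5481.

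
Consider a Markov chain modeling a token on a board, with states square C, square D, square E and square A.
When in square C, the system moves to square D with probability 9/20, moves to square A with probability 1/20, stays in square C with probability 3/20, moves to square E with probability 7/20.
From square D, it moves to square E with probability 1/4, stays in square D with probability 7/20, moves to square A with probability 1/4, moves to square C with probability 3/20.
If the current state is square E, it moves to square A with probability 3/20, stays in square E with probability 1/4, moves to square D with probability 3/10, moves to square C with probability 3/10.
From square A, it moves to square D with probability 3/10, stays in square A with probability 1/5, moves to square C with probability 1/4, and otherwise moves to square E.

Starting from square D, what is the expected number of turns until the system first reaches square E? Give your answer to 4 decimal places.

3.7445

Let t(s) be the expected number of turns to first reach square E from state s, with t(square E) = 0. Conditioning on the first turn:
t(square C) = 1 + 0.15·t(square C) + 0.45·t(square D) + 0.05·t(square A)
t(square D) = 1 + 0.15·t(square C) + 0.35·t(square D) + 0.25·t(square A)
t(square A) = 1 + 0.25·t(square C) + 0.3·t(square D) + 0.2·t(square A)
Solving: t(square C) = 3.3771, t(square D) = 3.7445, t(square A) = 3.7095.
Expected turns from square D to square E: 3.7445.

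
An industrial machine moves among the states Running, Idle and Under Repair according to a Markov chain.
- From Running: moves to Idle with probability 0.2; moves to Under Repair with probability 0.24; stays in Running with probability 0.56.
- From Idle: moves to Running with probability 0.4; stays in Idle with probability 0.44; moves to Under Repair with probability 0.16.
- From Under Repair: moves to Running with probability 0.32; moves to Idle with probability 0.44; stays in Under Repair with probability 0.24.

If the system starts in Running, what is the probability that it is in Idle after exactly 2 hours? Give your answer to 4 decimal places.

0.3056

Sum over the intermediate state after 1 hour:
P = P(Running→Running)·P(Running→Idle) + P(Running→Idle)·P(Idle→Idle) + P(Running→Under Repair)·P(Under Repair→Idle)
  = 0.56×0.2 + 0.2×0.44 + 0.24×0.44
  = 0.1120 + 0.0880 + 0.1056 = 0.3056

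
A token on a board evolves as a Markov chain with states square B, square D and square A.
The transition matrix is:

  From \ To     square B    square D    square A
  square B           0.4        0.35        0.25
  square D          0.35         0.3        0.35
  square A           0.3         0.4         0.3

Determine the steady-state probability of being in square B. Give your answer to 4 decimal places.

Let the stationary distribution be π with π = πP and π_1 + π_2 + π_3 = 1.
π_1 = 0.4·π_1 + 0.35·π_2 + 0.3·π_3
π_2 = 0.35·π_1 + 0.3·π_2 + 0.4·π_3
Solving with the normalization constraint gives π = (0.3526, 0.3476, 0.2997).
So the stationary probability of square B is 0.3526.

0.3526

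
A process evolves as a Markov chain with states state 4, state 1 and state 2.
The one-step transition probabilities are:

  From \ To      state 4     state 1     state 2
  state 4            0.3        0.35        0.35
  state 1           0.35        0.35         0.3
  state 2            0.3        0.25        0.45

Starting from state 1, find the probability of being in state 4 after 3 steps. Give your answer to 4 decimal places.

0.3160

Propagate the distribution vector 3 steps from state 1.
After 0 steps: (0.0000, 1.0000, 0.0000)
After 1 step: (0.3500, 0.3500, 0.3000)
After 2 steps: (0.3175, 0.3200, 0.3625)
After 3 steps: (0.3160, 0.3138, 0.3703)
P(in state 4 after 3 steps) = 0.3160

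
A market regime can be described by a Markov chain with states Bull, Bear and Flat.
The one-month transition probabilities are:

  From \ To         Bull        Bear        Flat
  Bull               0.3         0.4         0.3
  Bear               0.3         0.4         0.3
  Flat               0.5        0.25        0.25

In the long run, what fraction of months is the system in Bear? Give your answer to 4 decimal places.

Let the stationary distribution be π with π = πP and π_1 + π_2 + π_3 = 1.
π_1 = 0.3·π_1 + 0.3·π_2 + 0.5·π_3
π_2 = 0.4·π_1 + 0.4·π_2 + 0.25·π_3
Solving with the normalization constraint gives π = (0.3571, 0.3571, 0.2857).
So the stationary probability of Bear is 0.3571.

0.3571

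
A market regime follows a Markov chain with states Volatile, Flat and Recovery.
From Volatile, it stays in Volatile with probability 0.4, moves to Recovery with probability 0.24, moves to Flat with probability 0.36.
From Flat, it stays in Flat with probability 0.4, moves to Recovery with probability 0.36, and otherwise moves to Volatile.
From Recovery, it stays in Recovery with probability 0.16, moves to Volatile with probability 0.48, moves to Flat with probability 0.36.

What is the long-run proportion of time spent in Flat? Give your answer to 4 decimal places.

Let the stationary distribution be π with π = πP and π_1 + π_2 + π_3 = 1.
π_1 = 0.4·π_1 + 0.24·π_2 + 0.48·π_3
π_2 = 0.36·π_1 + 0.4·π_2 + 0.36·π_3
Solving with the normalization constraint gives π = (0.3611, 0.3750, 0.2639).
So the stationary probability of Flat is 0.3750.

0.3750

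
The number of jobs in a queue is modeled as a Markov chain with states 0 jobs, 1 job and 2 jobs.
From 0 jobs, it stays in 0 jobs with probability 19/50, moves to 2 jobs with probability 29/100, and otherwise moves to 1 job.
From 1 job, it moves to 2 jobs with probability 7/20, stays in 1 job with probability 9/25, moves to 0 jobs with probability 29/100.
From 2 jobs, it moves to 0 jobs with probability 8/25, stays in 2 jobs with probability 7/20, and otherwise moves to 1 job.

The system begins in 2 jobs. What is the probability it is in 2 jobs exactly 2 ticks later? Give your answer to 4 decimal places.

0.3308

Sum over the intermediate state after 1 tick:
P = P(2 jobs→0 jobs)·P(0 jobs→2 jobs) + P(2 jobs→1 job)·P(1 job→2 jobs) + P(2 jobs→2 jobs)·P(2 jobs→2 jobs)
  = 0.32×0.29 + 0.33×0.35 + 0.35×0.35
  = 0.0928 + 0.1155 + 0.1225 = 0.3308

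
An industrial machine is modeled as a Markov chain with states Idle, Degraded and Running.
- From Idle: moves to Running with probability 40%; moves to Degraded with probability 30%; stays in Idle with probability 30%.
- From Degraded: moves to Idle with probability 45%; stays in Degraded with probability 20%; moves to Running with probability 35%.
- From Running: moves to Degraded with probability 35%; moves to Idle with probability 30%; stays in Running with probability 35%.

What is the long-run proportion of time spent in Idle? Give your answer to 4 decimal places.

Let the stationary distribution be π with π = πP and π_1 + π_2 + π_3 = 1.
π_1 = 0.3·π_1 + 0.45·π_2 + 0.3·π_3
π_2 = 0.3·π_1 + 0.2·π_2 + 0.35·π_3
Solving with the normalization constraint gives π = (0.3434, 0.2894, 0.3672).
So the stationary probability of Idle is 0.3434.

0.3434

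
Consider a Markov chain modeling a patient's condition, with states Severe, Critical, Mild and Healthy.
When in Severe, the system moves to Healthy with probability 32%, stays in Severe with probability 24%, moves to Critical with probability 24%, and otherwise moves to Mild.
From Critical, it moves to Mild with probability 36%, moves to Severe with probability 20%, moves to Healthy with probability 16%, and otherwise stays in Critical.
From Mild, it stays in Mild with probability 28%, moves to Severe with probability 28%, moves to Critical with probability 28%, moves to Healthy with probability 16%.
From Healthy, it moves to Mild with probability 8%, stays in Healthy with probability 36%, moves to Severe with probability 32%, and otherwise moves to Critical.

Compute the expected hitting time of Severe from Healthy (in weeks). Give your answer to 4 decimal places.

3.5532

Let t(s) be the expected number of weeks to first reach Severe from state s, with t(Severe) = 0. Conditioning on the first week:
t(Critical) = 1 + 0.28·t(Critical) + 0.36·t(Mild) + 0.16·t(Healthy)
t(Mild) = 1 + 0.28·t(Critical) + 0.28·t(Mild) + 0.16·t(Healthy)
t(Healthy) = 1 + 0.24·t(Critical) + 0.08·t(Mild) + 0.36·t(Healthy)
Solving: t(Critical) = 4.0565, t(Mild) = 3.7560, t(Healthy) = 3.5532.
Expected weeks from Healthy to Severe: 3.5532.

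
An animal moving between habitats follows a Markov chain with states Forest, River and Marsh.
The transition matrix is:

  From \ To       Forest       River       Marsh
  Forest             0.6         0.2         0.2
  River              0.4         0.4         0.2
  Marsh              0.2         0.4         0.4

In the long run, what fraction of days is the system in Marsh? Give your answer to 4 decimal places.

Let the stationary distribution be π with π = πP and π_1 + π_2 + π_3 = 1.
π_1 = 0.6·π_1 + 0.4·π_2 + 0.2·π_3
π_2 = 0.2·π_1 + 0.4·π_2 + 0.4·π_3
Solving with the normalization constraint gives π = (0.4375, 0.3125, 0.2500).
So the stationary probability of Marsh is 0.2500.

0.2500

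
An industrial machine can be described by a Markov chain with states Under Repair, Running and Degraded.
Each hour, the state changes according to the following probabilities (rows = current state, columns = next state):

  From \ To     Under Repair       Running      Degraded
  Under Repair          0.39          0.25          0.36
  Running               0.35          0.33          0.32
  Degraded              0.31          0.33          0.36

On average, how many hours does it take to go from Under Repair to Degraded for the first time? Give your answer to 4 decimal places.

2.8643

Let t(s) be the expected number of hours to first reach Degraded from state s, with t(Degraded) = 0. Conditioning on the first hour:
t(Under Repair) = 1 + 0.39·t(Under Repair) + 0.25·t(Running)
t(Running) = 1 + 0.35·t(Under Repair) + 0.33·t(Running)
Solving: t(Under Repair) = 2.8643, t(Running) = 2.9888.
Expected hours from Under Repair to Degraded: 2.8643.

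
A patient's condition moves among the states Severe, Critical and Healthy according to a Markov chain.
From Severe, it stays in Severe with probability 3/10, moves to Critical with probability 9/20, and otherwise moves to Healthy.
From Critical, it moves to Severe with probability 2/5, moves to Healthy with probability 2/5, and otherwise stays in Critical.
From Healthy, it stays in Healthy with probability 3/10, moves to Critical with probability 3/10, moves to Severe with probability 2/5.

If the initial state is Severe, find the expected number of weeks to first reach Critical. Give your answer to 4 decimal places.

Let t(s) be the expected number of weeks to first reach Critical from state s, with t(Critical) = 0. Conditioning on the first week:
t(Severe) = 1 + 0.3·t(Severe) + 0.25·t(Healthy)
t(Healthy) = 1 + 0.4·t(Severe) + 0.3·t(Healthy)
Solving: t(Severe) = 2.4359, t(Healthy) = 2.8205.
Expected weeks from Severe to Critical: 2.4359.

2.4359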